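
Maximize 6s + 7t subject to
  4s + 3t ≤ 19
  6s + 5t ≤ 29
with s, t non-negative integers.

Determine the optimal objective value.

35

(s,t)=(0,5): 4·0+3·5=15≤19, 6·0+5·5=25≤29, objective 35.
(s,t)=(1,4): 4·1+3·4=16≤19, 6·1+5·4=26≤29, objective 34.
Maximum is 35 at (s,t)=(0,5).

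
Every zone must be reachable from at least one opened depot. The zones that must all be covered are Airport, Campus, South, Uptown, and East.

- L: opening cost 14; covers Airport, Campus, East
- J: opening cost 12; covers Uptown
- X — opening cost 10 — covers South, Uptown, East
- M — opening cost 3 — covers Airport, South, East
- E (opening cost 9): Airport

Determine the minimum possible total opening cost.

Choose L and X: together they cover Airport, Campus, South, Uptown, East — every zone.
Total opening cost: 14 + 10 = 24.

24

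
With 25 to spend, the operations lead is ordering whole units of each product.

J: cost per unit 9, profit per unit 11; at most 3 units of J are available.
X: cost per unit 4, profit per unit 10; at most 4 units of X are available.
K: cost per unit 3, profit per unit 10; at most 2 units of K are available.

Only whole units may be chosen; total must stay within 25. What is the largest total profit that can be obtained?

4×X and 2×K: cost 22 ≤ 25, profit 4·10 + 2·10 = 60.
1×J, 2×X, and 2×K: cost 23 ≤ 25, profit 1·11 + 2·10 + 2·10 = 51.
Best is 60.

60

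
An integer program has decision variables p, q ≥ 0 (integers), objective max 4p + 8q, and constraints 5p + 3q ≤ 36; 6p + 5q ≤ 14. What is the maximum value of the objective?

16

Relaxing integrality, the LP optimum is 22.40 at (p,q) = (0, 2.8), which is not an integer point.
(p,q)=(0,2): 5·0+3·2=6≤36, 6·0+5·2=10≤14, objective 16.
(p,q)=(1,1): 5·1+3·1=8≤36, 6·1+5·1=11≤14, objective 12.
(p,q)=(0,1): 5·0+3·1=3≤36, 6·0+5·1=5≤14, objective 8.
Maximum is 16 at (p,q)=(0,2).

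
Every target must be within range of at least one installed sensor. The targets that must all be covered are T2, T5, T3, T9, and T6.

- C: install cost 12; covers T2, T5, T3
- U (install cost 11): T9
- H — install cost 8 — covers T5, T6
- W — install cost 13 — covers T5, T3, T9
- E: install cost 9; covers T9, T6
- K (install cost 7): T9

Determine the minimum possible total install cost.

21

Choose C and E: together they cover T2, T5, T3, T9, T6 — every target.
Total install cost: 12 + 9 = 21.
No cover costs less than 21.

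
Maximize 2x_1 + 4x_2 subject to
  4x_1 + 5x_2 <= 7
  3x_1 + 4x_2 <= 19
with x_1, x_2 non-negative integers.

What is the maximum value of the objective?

Relaxing integrality, the LP optimum is 5.60 at (x_1,x_2) = (0, 1.4), which is not an integer point.
(x_1,x_2)=(0,1): 4·0+5·1=5≤7, 3·0+4·1=4≤19, objective 4.
(x_1,x_2)=(1,0): 4·1+5·0=4≤7, 3·1+4·0=3≤19, objective 2.
The best lattice point is (0,1), giving 4.

4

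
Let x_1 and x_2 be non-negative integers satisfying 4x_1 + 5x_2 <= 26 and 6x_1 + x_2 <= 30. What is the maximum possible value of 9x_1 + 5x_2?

(x_1,x_2)=(4,2): 4·4+5·2=26≤26, 6·4+1·2=26≤30, objective 46.
(x_1,x_2)=(5,0): 4·5+5·0=20≤26, 6·5+1·0=30≤30, objective 45.
(x_1,x_2)=(4,1): 4·4+5·1=21≤26, 6·4+1·1=25≤30, objective 41.
The best lattice point is (4,2), giving 46.

46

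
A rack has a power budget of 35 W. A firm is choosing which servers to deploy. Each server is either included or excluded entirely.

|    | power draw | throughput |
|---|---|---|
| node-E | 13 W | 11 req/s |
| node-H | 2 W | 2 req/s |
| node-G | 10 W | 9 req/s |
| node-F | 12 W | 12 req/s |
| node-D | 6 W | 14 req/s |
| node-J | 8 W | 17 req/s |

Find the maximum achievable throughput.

45

This is a 0-1 knapsack instance.
Allowing fractional choices, the relaxed optimum would be about 51.3, but servers are indivisible.
node-F + node-D + node-J: power draw 12 + 6 + 8 = 26 ≤ 35, throughput 12 + 14 + 17 = 43.
node-H + node-F + node-D + node-J: power draw 2 + 12 + 6 + 8 = 28 ≤ 35, throughput 2 + 12 + 14 + 17 = 45.
node-E + node-H + node-D + node-J: power draw 13 + 2 + 6 + 8 = 29 ≤ 35, throughput 11 + 2 + 14 + 17 = 44.
Best is node-H, node-F, node-D, and node-J with total throughput 45.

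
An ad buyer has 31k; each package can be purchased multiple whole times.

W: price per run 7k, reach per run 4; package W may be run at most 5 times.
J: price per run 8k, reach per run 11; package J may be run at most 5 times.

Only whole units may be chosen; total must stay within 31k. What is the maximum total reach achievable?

3×J: price 24 ≤ 31, reach 3·11 = 33.
1×W and 3×J: price 31 ≤ 31, reach 1·4 + 3·11 = 37.
Best is 37.

37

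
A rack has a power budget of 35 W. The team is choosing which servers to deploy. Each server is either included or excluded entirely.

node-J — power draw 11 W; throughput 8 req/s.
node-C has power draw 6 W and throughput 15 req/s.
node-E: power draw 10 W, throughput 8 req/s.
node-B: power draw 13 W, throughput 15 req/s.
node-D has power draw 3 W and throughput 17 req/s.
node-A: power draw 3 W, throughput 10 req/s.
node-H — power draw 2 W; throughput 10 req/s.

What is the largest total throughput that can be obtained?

68

Allowing fractional choices, the relaxed optimum would be about 73.4, but servers are indivisible.
node-J + node-C + node-E + node-D + node-A + node-H: power draw 11 + 6 + 10 + 3 + 3 + 2 = 35 ≤ 35, throughput 8 + 15 + 8 + 17 + 10 + 10 = 68.
node-C + node-B + node-D + node-A + node-H: power draw 6 + 13 + 3 + 3 + 2 = 27 ≤ 35, throughput 15 + 15 + 17 + 10 + 10 = 67.
Best is node-J, node-C, node-E, node-D, node-A, and node-H with total throughput 68.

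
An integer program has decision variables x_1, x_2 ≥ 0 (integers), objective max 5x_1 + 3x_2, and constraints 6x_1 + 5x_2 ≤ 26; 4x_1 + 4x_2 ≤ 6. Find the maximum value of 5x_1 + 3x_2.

5

Relaxing integrality, the LP optimum is 7.50 at (x_1,x_2) = (1.5, 0), which is not an integer point.
(x_1,x_2)=(1,0): 6·1+5·0=6≤26, 4·1+4·0=4≤6, objective 5.
(x_1,x_2)=(0,1): 6·0+5·1=5≤26, 4·0+4·1=4≤6, objective 3.
(x_1,x_2)=(0,0): 6·0+5·0=0≤26, 4·0+4·0=0≤6, objective 0.
No feasible integer point exceeds 5.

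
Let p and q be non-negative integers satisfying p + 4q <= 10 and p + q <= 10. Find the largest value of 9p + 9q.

(p,q)=(10,0): 1·10+4·0=10≤10, 1·10+1·0=10≤10, objective 90.
(p,q)=(9,0): 1·9+4·0=9≤10, 1·9+1·0=9≤10, objective 81.
Maximum is 90 at (p,q)=(10,0).

90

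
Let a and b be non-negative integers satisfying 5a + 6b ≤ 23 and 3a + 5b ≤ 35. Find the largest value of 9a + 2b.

(a,b)=(4,0): 5·4+6·0=20≤23, 3·4+5·0=12≤35, objective 36.
(a,b)=(3,1): 5·3+6·1=21≤23, 3·3+5·1=14≤35, objective 29.
(a,b)=(3,0): 5·3+6·0=15≤23, 3·3+5·0=9≤35, objective 27.
Maximum is 36 at (a,b)=(4,0).

36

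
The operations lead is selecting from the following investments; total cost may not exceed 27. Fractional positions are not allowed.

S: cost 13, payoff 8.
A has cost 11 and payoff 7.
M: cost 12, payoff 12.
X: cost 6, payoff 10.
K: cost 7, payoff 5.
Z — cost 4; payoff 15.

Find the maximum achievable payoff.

Allowing fractional choices, the relaxed optimum would be about 40.6, but investments are indivisible.
M + X + Z: cost 12 + 6 + 4 = 22 ≤ 27, payoff 12 + 10 + 15 = 37.
A + M + Z: cost 11 + 12 + 4 = 27 ≤ 27, payoff 7 + 12 + 15 = 34.
Best is M, X, and Z with total payoff 37.

37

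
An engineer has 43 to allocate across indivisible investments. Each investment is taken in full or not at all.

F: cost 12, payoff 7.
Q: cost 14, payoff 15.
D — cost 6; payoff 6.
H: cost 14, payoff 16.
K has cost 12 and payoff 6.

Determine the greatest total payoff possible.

38

Allowing fractional choices, the relaxed optimum would be about 42.2, but investments are indivisible.
F + Q + H: cost 12 + 14 + 14 = 40 ≤ 43, payoff 7 + 15 + 16 = 38.
Q + D + H: cost 14 + 6 + 14 = 34 ≤ 43, payoff 15 + 6 + 16 = 37.
Best is F, Q, and H with total payoff 38.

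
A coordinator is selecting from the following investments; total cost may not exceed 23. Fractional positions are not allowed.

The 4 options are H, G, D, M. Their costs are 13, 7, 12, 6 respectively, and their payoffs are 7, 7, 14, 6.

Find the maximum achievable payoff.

Allowing fractional choices, the relaxed optimum would be about 25.0, but investments are indivisible.
D + M: cost 12 + 6 = 18 ≤ 23, payoff 14 + 6 = 20.
D: cost 12 ≤ 23, payoff 14.
G + D: cost 7 + 12 = 19 ≤ 23, payoff 7 + 14 = 21.
Best is G and D with total payoff 21.

21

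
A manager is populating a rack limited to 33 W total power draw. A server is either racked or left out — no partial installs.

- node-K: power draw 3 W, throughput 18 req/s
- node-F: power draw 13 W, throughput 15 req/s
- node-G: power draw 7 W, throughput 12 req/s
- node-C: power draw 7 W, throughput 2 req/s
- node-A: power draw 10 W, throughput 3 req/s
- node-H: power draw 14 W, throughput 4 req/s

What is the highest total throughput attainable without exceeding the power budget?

48

node-K + node-F + node-G + node-C: power draw 3 + 13 + 7 + 7 = 30 ≤ 33, throughput 18 + 15 + 12 + 2 = 47.
node-K + node-F + node-G + node-A: power draw 3 + 13 + 7 + 10 = 33 ≤ 33, throughput 18 + 15 + 12 + 3 = 48.
node-K + node-F + node-G: power draw 3 + 13 + 7 = 23 ≤ 33, throughput 18 + 15 + 12 = 45.
Best is node-K, node-F, node-G, and node-A with total throughput 48.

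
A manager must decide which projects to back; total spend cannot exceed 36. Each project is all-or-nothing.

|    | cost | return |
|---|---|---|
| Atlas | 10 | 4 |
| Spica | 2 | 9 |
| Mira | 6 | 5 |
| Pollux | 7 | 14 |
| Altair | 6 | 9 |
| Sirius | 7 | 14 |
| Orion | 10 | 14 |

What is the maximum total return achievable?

60

Treat it as a binary knapsack problem.
Allowing fractional choices, the relaxed optimum would be about 63.3, but projects are indivisible.
Spica + Pollux + Altair + Sirius + Orion: cost 2 + 7 + 6 + 7 + 10 = 32 ≤ 36, return 9 + 14 + 9 + 14 + 14 = 60.
Spica + Mira + Pollux + Sirius + Orion: cost 2 + 6 + 7 + 7 + 10 = 32 ≤ 36, return 9 + 5 + 14 + 14 + 14 = 56.
Best is Spica, Pollux, Altair, Sirius, and Orion with total return 60.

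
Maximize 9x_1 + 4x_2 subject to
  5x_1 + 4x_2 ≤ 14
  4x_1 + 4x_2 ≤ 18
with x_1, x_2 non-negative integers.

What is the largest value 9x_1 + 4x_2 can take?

22

(x_1,x_2)=(2,1): 5·2+4·1=14≤14, 4·2+4·1=12≤18, objective 22.
(x_1,x_2)=(2,0): 5·2+4·0=10≤14, 4·2+4·0=8≤18, objective 18.
(x_1,x_2)=(1,2): 5·1+4·2=13≤14, 4·1+4·2=12≤18, objective 17.
The best lattice point is (2,1), giving 22.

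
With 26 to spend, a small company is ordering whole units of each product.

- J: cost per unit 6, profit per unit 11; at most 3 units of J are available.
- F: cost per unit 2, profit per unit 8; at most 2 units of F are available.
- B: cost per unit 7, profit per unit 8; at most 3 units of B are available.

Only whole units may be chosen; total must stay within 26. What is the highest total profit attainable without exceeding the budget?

This is a bounded integer knapsack.
3×J and 2×F: cost 22 ≤ 26, profit 3·11 + 2·8 = 49.
2×J, 2×F, and 1×B: cost 23 ≤ 26, profit 2·11 + 2·8 + 1·8 = 46.
Best is 49.

49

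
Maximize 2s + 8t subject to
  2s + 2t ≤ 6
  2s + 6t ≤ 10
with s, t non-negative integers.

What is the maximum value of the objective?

12

(s,t)=(2,1): 2·2+2·1=6≤6, 2·2+6·1=10≤10, objective 12.
(s,t)=(1,1): 2·1+2·1=4≤6, 2·1+6·1=8≤10, objective 10.
(s,t)=(0,1): 2·0+2·1=2≤6, 2·0+6·1=6≤10, objective 8.
(s,t)=(3,0): 2·3+2·0=6≤6, 2·3+6·0=6≤10, objective 6.
No feasible integer point exceeds 12.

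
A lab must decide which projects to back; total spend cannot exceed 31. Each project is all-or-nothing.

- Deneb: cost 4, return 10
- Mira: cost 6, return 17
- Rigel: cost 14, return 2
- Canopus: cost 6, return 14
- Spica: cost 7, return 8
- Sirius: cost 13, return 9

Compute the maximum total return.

This is an integer program with binary decision variables.
Allowing fractional choices, the relaxed optimum would be about 54.5, but projects are indivisible.
Deneb + Mira + Spica + Sirius: cost 4 + 6 + 7 + 13 = 30 ≤ 31, return 10 + 17 + 8 + 9 = 44.
Deneb + Mira + Canopus + Spica: cost 4 + 6 + 6 + 7 = 23 ≤ 31, return 10 + 17 + 14 + 8 = 49.
Deneb + Mira + Canopus + Sirius: cost 4 + 6 + 6 + 13 = 29 ≤ 31, return 10 + 17 + 14 + 9 = 50.
Best is Deneb, Mira, Canopus, and Sirius with total return 50.

50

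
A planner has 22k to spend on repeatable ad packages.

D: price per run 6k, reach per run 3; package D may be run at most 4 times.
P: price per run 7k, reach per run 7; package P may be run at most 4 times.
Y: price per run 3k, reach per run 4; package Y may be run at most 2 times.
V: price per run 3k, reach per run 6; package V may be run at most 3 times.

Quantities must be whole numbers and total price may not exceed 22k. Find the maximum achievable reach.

V has the best ratio (6/3); taking only V gives at most 3×6 = 18 (stopped by the supply cap of 3).
Mixing does better — 1×P, 2×Y, and 3×V: price 22 ≤ 22, reach 1·7 + 2·4 + 3·6 = 33.

33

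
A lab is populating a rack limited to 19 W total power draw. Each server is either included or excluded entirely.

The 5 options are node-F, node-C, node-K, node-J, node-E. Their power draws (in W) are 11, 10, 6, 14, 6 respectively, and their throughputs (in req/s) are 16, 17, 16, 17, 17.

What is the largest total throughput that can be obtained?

Treat it as a binary knapsack problem.
Take node-C and node-E: power draw 10 + 6 = 16 ≤ 19, throughput 17 + 17 = 34.
No other feasible combination does better.

34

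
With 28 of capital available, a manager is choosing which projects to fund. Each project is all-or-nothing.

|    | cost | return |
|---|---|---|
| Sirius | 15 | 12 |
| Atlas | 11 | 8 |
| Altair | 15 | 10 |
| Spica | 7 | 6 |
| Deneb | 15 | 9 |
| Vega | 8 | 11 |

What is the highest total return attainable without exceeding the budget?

25

Allowing fractional choices, the relaxed optimum would be about 27.4, but projects are indivisible.
Atlas + Spica + Vega: cost 11 + 7 + 8 = 26 ≤ 28, return 8 + 6 + 11 = 25.
Altair + Vega: cost 15 + 8 = 23 ≤ 28, return 10 + 11 = 21.
Sirius + Vega: cost 15 + 8 = 23 ≤ 28, return 12 + 11 = 23.
Best is Atlas, Spica, and Vega with total return 25.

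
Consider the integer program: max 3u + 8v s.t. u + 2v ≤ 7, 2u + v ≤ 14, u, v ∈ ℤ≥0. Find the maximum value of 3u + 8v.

27

(u,v)=(1,3): 1·1+2·3=7≤7, 2·1+1·3=5≤14, objective 27.
(u,v)=(0,3): 1·0+2·3=6≤7, 2·0+1·3=3≤14, objective 24.
(u,v)=(2,2): 1·2+2·2=6≤7, 2·2+1·2=6≤14, objective 22.
No feasible integer point exceeds 27.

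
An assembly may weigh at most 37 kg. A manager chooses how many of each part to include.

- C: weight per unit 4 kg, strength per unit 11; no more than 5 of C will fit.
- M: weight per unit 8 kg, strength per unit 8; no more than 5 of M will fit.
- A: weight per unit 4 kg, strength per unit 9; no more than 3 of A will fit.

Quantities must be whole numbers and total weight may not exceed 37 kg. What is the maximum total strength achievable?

82

C has the best ratio (11/4); taking only C gives at most 5×11 = 55 (stopped by the supply cap of 5).
Mixing does better — 5×C and 3×A: weight 32 ≤ 37, strength 5·11 + 3·9 = 82.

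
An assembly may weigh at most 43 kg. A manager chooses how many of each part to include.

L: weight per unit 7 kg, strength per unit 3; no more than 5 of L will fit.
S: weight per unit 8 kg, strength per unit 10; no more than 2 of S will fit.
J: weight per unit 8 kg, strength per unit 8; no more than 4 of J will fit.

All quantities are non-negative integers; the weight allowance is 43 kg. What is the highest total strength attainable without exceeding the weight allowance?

Take 2×S and 3×J: weight 40 ≤ 43, strength 2·10 + 3·8 = 44.
S has the best ratio (10/8) and is taken to its limit of 2; remaining capacity is filled optimally with the others.

44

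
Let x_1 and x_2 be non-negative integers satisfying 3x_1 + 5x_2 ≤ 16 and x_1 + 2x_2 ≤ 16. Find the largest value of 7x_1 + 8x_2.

(x_1,x_2)=(5,0): 3·5+5·0=15≤16, 1·5+2·0=5≤16, objective 35.
(x_1,x_2)=(4,0): 3·4+5·0=12≤16, 1·4+2·0=4≤16, objective 28.
The best lattice point is (5,0), giving 35.

35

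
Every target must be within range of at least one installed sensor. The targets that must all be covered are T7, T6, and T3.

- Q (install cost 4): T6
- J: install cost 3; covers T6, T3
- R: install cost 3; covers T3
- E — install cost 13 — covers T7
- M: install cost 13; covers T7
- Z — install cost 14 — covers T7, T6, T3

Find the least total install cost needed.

14

The greedy cost-per-new-target heuristic would pick J and E for 16, but a cheaper cover exists.
Z alone covers T7, T6, T3 — every target.
Total install cost: 14.
No cover costs less than 14.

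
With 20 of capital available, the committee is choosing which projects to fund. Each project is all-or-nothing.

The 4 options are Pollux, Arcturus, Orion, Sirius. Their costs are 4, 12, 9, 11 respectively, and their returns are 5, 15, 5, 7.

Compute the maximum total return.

Allowing fractional choices, the relaxed optimum would be about 22.5, but projects are indivisible.
Pollux + Sirius: cost 4 + 11 = 15 ≤ 20, return 5 + 7 = 12.
Pollux + Arcturus: cost 4 + 12 = 16 ≤ 20, return 5 + 15 = 20.
Arcturus: cost 12 ≤ 20, return 15.
Best is Pollux and Arcturus with total return 20.

20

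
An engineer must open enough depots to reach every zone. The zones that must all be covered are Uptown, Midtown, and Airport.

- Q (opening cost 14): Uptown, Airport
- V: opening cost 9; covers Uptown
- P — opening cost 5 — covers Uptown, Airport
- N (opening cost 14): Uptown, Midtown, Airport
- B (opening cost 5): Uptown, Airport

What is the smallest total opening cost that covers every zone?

The greedy cost-per-new-zone heuristic would pick P and N for 19, but a cheaper cover exists.
N alone covers Uptown, Midtown, Airport — every zone.
Total opening cost: 14.
No cover costs less than 14.

14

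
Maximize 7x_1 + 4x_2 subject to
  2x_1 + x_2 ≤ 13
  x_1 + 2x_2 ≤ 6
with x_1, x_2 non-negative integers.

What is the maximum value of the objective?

42

(x_1,x_2)=(6,0): 2·6+1·0=12≤13, 1·6+2·0=6≤6, objective 42.
(x_1,x_2)=(5,0): 2·5+1·0=10≤13, 1·5+2·0=5≤6, objective 35.
The best lattice point is (6,0), giving 42.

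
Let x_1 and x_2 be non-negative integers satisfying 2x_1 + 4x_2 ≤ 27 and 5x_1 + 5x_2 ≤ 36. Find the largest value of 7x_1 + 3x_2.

(x_1,x_2)=(7,0) is feasible, giving 49.
(x_1,x_2)=(6,1) is feasible, giving 45.
The best lattice point is (7,0), giving 49.

49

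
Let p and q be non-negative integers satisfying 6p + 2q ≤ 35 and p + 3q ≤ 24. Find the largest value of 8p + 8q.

(p,q)=(3,7) is feasible, giving 80.
(p,q)=(2,7) is feasible, giving 72.
The best lattice point is (3,7), giving 80.

80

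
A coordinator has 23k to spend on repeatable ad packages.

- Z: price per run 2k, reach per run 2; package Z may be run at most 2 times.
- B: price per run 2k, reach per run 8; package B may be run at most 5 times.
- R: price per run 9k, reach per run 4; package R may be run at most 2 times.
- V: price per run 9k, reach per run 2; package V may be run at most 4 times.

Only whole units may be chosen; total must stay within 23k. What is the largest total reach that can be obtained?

48

This is a bounded integer knapsack.
B has the best ratio (8/2); taking only B gives at most 5×8 = 40 (stopped by the supply cap of 5).
Mixing does better — 2×Z, 5×B, and 1×R: price 23 ≤ 23, reach 2·2 + 5·8 + 1·4 = 48.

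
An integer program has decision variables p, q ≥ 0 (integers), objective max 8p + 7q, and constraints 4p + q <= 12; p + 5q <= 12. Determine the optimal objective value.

(p,q)=(2,2) is feasible, giving 30.
(p,q)=(3,0) is feasible, giving 24.
(p,q)=(2,1) is feasible, giving 23.
(p,q)=(1,2) is feasible, giving 22.
No feasible integer point exceeds 30.

30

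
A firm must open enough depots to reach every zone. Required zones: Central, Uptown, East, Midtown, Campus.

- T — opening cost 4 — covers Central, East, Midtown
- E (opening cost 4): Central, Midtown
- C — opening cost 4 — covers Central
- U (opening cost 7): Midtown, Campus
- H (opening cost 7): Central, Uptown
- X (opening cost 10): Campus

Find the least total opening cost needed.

18

Choose T, U, and H: together they cover Central, Uptown, East, Midtown, Campus — every zone.
Total opening cost: 4 + 7 + 7 = 18.
No cover costs less than 18.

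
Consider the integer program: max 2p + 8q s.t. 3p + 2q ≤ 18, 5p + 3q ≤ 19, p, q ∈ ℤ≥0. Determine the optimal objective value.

48

Relaxing integrality, the LP optimum is 50.67 at (p,q) = (0, 6.33), which is not an integer point.
(p,q)=(0,6): 3·0+2·6=12≤18, 5·0+3·6=18≤19, objective 48.
(p,q)=(0,5): 3·0+2·5=10≤18, 5·0+3·5=15≤19, objective 40.
No feasible integer point exceeds 48.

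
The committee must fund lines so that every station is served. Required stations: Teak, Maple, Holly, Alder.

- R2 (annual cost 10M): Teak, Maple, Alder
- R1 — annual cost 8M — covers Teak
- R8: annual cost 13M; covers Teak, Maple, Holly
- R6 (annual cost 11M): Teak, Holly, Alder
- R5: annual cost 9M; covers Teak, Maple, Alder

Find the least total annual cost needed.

20

This is a weighted set-cover instance.
Choose R6 and R5: together they cover Teak, Maple, Holly, Alder — every station.
Total annual cost: 11 + 9 = 20.
No cover costs less than 20.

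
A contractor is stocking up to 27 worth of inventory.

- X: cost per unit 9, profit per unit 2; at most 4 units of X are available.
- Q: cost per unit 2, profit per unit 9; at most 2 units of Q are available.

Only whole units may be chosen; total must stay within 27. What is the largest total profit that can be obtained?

22

1×X and 2×Q: cost 13 ≤ 27, profit 1·2 + 2·9 = 20.
2×X and 2×Q: cost 22 ≤ 27, profit 2·2 + 2·9 = 22.
Best is 22.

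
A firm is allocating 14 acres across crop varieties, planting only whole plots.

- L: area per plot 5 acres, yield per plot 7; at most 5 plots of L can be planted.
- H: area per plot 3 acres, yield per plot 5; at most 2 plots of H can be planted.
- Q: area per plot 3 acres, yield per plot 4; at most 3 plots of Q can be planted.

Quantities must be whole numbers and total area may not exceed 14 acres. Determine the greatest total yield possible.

H has the best ratio (5/3); taking only H gives at most 2×5 = 10 (stopped by the supply cap of 2).
Mixing does better — 1×L, 2×H, and 1×Q: area 14 ≤ 14, yield 1·7 + 2·5 + 1·4 = 21.

21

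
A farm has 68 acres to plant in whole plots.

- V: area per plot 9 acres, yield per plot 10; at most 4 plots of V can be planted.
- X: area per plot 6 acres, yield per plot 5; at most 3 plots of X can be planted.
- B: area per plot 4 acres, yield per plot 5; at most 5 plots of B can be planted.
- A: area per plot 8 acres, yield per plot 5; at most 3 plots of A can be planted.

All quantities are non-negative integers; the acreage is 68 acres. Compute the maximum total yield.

4×V, 2×X, and 5×B: area 68 ≤ 68, yield 4·10 + 2·5 + 5·5 = 75.
3×V, 2×X, 5×B, and 1×A: area 67 ≤ 68, yield 3·10 + 2·5 + 5·5 + 1·5 = 70.
Best is 75.

75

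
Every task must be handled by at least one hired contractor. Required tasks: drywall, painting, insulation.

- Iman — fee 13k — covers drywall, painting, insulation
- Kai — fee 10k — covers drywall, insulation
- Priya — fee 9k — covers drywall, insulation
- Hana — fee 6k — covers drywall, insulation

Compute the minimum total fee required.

The greedy cost-per-new-task heuristic would pick Hana and Iman for 19, but a cheaper cover exists.
Iman alone covers drywall, painting, insulation — every task.
Total fee: 13.
No cover costs less than 13.

13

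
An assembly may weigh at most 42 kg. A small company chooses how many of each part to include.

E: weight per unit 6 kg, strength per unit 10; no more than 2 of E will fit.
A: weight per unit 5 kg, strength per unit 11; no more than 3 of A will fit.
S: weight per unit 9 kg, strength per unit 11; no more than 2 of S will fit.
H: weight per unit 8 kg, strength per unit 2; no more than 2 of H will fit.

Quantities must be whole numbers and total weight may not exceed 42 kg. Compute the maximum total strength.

65

A has the best ratio (11/5); taking only A gives at most 3×11 = 33 (stopped by the supply cap of 3).
Mixing does better — 1×E, 3×A, and 2×S: weight 39 ≤ 42, strength 1·10 + 3·11 + 2·11 = 65.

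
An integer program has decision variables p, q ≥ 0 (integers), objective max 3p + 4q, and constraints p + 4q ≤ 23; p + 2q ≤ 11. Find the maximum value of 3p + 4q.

33

(p,q)=(11,0): 1·11+4·0=11≤23, 1·11+2·0=11≤11, objective 33.
(p,q)=(10,0): 1·10+4·0=10≤23, 1·10+2·0=10≤11, objective 30.
No feasible integer point exceeds 33.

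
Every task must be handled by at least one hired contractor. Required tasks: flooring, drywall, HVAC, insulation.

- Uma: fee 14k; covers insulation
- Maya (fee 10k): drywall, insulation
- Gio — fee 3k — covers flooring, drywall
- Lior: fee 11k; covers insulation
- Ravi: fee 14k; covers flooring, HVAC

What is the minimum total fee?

24

Choose Maya and Ravi: together they cover flooring, drywall, HVAC, insulation — every task.
Total fee: 10 + 14 = 24.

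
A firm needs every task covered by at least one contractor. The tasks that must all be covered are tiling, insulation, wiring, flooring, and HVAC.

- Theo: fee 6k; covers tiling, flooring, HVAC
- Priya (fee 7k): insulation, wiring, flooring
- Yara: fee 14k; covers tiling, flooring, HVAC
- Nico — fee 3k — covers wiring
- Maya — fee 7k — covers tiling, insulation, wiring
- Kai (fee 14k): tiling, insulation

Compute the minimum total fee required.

This is an integer covering problem.
The greedy cost-per-new-task heuristic would pick Theo, Nico, and Priya for 16, but a cheaper cover exists.
Choose Theo and Priya: together they cover tiling, insulation, wiring, flooring, HVAC — every task.
Total fee: 6 + 7 = 13.
No cover costs less than 13.

13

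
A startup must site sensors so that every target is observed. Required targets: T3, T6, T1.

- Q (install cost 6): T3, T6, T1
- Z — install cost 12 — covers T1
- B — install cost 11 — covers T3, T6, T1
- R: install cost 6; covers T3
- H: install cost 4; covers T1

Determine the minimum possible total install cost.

6

This is an integer covering problem.
Q alone covers T3, T6, T1 — every target.
Total install cost: 6.
No cover costs less than 6.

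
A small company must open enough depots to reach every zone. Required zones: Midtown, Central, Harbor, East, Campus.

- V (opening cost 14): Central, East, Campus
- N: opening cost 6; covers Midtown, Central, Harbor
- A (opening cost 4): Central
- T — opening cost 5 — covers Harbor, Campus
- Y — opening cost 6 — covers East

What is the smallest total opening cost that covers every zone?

Choose N, T, and Y: together they cover Midtown, Central, Harbor, East, Campus — every zone.
Total opening cost: 6 + 5 + 6 = 17.

17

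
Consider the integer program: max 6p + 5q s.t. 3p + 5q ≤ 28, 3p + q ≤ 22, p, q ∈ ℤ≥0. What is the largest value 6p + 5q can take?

47

(p,q)=(7,1): 3·7+5·1=26≤28, 3·7+1·1=22≤22, objective 47.
(p,q)=(6,2): 3·6+5·2=28≤28, 3·6+1·2=20≤22, objective 46.
(p,q)=(7,0): 3·7+5·0=21≤28, 3·7+1·0=21≤22, objective 42.
No feasible integer point exceeds 47.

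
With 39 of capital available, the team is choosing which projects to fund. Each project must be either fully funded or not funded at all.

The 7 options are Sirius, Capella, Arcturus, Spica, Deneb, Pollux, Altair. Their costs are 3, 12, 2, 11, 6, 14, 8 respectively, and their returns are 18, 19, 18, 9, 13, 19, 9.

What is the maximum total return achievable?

This is a 0-1 knapsack instance.
Sirius + Capella + Arcturus + Pollux + Altair: cost 3 + 12 + 2 + 14 + 8 = 39 ≤ 39, return 18 + 19 + 18 + 19 + 9 = 83.
Sirius + Capella + Arcturus + Deneb + Altair: cost 3 + 12 + 2 + 6 + 8 = 31 ≤ 39, return 18 + 19 + 18 + 13 + 9 = 77.
Sirius + Capella + Arcturus + Deneb + Pollux: cost 3 + 12 + 2 + 6 + 14 = 37 ≤ 39, return 18 + 19 + 18 + 13 + 19 = 87.
Best is Sirius, Capella, Arcturus, Deneb, and Pollux with total return 87.

87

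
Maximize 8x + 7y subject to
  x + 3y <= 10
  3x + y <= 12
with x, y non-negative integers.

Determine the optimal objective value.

The continuous relaxation peaks at (3.25, 2.25) with value 41.75; rounding to a feasible lattice point costs some objective.
(x,y)=(3,2): 1·3+3·2=9≤10, 3·3+1·2=11≤12, objective 38.
(x,y)=(3,1): 1·3+3·1=6≤10, 3·3+1·1=10≤12, objective 31.
(x,y)=(2,2): 1·2+3·2=8≤10, 3·2+1·2=8≤12, objective 30.
(x,y)=(2,1): 1·2+3·1=5≤10, 3·2+1·1=7≤12, objective 23.
No feasible integer point exceeds 38.

38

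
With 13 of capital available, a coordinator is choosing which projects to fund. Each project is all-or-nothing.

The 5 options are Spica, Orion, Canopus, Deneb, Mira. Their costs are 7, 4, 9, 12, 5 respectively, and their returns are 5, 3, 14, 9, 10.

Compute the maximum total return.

17

Allowing fractional choices, the relaxed optimum would be about 22.4, but projects are indivisible.
Spica + Mira: cost 7 + 5 = 12 ≤ 13, return 5 + 10 = 15.
Orion + Canopus: cost 4 + 9 = 13 ≤ 13, return 3 + 14 = 17.
Best is Orion and Canopus with total return 17.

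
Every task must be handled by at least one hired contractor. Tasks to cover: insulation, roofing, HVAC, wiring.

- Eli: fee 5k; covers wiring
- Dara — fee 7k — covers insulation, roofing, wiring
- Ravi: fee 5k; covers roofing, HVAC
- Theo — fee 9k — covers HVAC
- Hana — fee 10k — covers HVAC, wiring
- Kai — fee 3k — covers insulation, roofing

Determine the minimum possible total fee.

12

The greedy cost-per-new-task heuristic would pick Kai, Eli, and Ravi for 13, but a cheaper cover exists.
Choose Dara and Ravi: together they cover insulation, roofing, HVAC, wiring — every task.
Total fee: 7 + 5 = 12.
No cover costs less than 12.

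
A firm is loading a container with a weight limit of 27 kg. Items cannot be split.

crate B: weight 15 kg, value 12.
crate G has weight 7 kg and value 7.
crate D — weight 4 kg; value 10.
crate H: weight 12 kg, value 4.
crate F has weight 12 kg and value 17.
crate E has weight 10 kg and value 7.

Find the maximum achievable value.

34

Allowing fractional choices, the relaxed optimum would be about 37.2, but items are indivisible.
crate G + crate D + crate F: weight 7 + 4 + 12 = 23 ≤ 27, value 7 + 10 + 17 = 34.
crate D + crate F + crate E: weight 4 + 12 + 10 = 26 ≤ 27, value 10 + 17 + 7 = 34.
The maximum value is 34; one optimal choice is crate G, crate D, and crate F.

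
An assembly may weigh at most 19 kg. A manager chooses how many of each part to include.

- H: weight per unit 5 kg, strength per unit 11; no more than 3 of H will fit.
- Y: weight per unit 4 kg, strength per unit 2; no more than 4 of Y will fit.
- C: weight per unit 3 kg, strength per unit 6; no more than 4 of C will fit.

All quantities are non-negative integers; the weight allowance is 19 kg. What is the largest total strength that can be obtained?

40

H has the best ratio (11/5); taking only H gives at most 3×11 = 33 (stopped by the weight limit).
Mixing does better — 2×H and 3×C: weight 19 ≤ 19, strength 2·11 + 3·6 = 40.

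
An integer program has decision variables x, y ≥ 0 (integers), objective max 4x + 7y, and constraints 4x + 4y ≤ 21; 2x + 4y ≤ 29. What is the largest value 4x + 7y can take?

Relaxing integrality, the LP optimum is 36.75 at (x,y) = (0, 5.25), which is not an integer point.
(x,y)=(0,5): 4·0+4·5=20≤21, 2·0+4·5=20≤29, objective 35.
(x,y)=(1,4): 4·1+4·4=20≤21, 2·1+4·4=18≤29, objective 32.
(x,y)=(0,4): 4·0+4·4=16≤21, 2·0+4·4=16≤29, objective 28.
No feasible integer point exceeds 35.

35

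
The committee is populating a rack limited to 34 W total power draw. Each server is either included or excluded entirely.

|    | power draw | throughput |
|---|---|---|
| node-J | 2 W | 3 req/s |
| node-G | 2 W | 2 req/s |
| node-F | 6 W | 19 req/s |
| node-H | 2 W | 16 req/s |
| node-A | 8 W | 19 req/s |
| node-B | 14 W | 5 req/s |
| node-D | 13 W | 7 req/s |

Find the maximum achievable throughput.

66

node-J + node-F + node-H + node-A + node-D: power draw 2 + 6 + 2 + 8 + 13 = 31 ≤ 34, throughput 3 + 19 + 16 + 19 + 7 = 64.
node-J + node-G + node-F + node-H + node-A + node-D: power draw 2 + 2 + 6 + 2 + 8 + 13 = 33 ≤ 34, throughput 3 + 2 + 19 + 16 + 19 + 7 = 66.
Best is node-J, node-G, node-F, node-H, node-A, and node-D with total throughput 66.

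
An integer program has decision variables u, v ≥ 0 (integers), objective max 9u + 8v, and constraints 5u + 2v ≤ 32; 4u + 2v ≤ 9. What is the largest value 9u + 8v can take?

32

Relaxing integrality, the LP optimum is 36.00 at (u,v) = (0, 4.5), which is not an integer point.
(u,v)=(0,4): 5·0+2·4=8≤32, 4·0+2·4=8≤9, objective 32.
(u,v)=(0,3): 5·0+2·3=6≤32, 4·0+2·3=6≤9, objective 24.
Maximum is 32 at (u,v)=(0,4).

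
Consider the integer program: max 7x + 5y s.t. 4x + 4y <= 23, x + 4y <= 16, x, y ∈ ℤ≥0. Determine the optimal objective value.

35

(x,y)=(5,0): 4·5+4·0=20≤23, 1·5+4·0=5≤16, objective 35.
(x,y)=(4,1): 4·4+4·1=20≤23, 1·4+4·1=8≤16, objective 33.
No feasible integer point exceeds 35.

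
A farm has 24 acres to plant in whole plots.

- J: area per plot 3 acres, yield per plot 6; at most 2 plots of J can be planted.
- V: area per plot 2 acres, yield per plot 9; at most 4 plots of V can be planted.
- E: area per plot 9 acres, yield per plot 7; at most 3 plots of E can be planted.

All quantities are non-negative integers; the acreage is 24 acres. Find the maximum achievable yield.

Take 2×J, 4×V, and 1×E: area 23 ≤ 24, yield 2·6 + 4·9 + 1·7 = 55.
V has the best ratio (9/2) and is taken to its limit of 4; remaining capacity is filled optimally with the others.

55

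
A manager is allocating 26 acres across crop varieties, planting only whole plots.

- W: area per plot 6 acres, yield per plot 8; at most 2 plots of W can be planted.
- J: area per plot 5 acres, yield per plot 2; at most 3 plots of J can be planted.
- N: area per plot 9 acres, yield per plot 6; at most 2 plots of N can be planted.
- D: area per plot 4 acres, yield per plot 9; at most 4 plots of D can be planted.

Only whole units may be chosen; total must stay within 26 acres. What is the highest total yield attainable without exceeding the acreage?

44

D has the best ratio (9/4); taking only D gives at most 4×9 = 36 (stopped by the supply cap of 4).
Mixing does better — 1×W and 4×D: area 22 ≤ 26, yield 1·8 + 4·9 = 44.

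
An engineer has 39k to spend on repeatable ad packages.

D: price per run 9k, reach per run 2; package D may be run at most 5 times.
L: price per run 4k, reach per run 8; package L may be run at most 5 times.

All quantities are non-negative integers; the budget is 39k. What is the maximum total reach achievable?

Take 2×D and 5×L: price 38 ≤ 39, reach 2·2 + 5·8 = 44.
L has the best ratio (8/4) and is taken to its limit of 5; remaining capacity is filled optimally with the others.

44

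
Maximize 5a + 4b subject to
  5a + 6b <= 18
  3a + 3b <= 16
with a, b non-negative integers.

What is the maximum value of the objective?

Relaxing integrality, the LP optimum is 18.00 at (a,b) = (3.6, 0), which is not an integer point.
(a,b)=(3,0): 5·3+6·0=15≤18, 3·3+3·0=9≤16, objective 15.
(a,b)=(2,1): 5·2+6·1=16≤18, 3·2+3·1=9≤16, objective 14.
(a,b)=(2,0): 5·2+6·0=10≤18, 3·2+3·0=6≤16, objective 10.
No feasible integer point exceeds 15.

15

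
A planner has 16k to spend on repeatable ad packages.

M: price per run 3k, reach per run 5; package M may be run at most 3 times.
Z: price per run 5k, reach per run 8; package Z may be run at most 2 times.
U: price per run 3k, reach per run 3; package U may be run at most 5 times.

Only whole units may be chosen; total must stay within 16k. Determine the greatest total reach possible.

M has the best ratio (5/3); taking only M gives at most 3×5 = 15 (stopped by the supply cap of 3).
Mixing does better — 2×M and 2×Z: price 16 ≤ 16, reach 2·5 + 2·8 = 26.

26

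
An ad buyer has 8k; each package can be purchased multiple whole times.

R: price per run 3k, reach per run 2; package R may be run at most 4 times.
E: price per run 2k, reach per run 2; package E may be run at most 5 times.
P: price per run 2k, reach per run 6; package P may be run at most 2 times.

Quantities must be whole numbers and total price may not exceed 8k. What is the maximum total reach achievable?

16

2×E and 2×P: price 8 ≤ 8, reach 2·2 + 2·6 = 16.
1×E and 2×P: price 6 ≤ 8, reach 1·2 + 2·6 = 14.
Best is 16.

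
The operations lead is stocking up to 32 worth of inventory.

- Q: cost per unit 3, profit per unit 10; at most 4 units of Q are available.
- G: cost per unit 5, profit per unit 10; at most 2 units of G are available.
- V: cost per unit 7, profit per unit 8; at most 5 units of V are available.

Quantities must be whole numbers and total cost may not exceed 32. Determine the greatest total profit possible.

Q has the best ratio (10/3); taking only Q gives at most 4×10 = 40 (stopped by the supply cap of 4).
Mixing does better — 4×Q, 2×G, and 1×V: cost 29 ≤ 32, profit 4·10 + 2·10 + 1·8 = 68.

68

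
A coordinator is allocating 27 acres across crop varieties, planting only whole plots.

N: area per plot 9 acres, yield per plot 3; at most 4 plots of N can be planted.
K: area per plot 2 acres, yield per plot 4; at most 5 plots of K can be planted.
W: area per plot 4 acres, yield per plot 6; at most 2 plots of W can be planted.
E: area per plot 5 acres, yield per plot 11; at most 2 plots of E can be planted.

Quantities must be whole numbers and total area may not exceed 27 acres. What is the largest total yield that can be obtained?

This is a bounded integer knapsack.
E has the best ratio (11/5); taking only E gives at most 2×11 = 22 (stopped by the supply cap of 2).
Mixing does better — 4×K, 2×W, and 2×E: area 26 ≤ 27, yield 4·4 + 2·6 + 2·11 = 50.

50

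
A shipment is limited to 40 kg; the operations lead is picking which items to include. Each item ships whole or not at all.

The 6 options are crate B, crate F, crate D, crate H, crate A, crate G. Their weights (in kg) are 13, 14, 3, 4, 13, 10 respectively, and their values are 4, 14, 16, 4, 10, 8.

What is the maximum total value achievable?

Allowing fractional choices, the relaxed optimum would be about 48.9, but items are indivisible.
crate F + crate D + crate H + crate G: weight 14 + 3 + 4 + 10 = 31 ≤ 40, value 14 + 16 + 4 + 8 = 42.
crate F + crate D + crate A + crate G: weight 14 + 3 + 13 + 10 = 40 ≤ 40, value 14 + 16 + 10 + 8 = 48.
crate F + crate D + crate H + crate A: weight 14 + 3 + 4 + 13 = 34 ≤ 40, value 14 + 16 + 4 + 10 = 44.
Best is crate F, crate D, crate A, and crate G with total value 48.

48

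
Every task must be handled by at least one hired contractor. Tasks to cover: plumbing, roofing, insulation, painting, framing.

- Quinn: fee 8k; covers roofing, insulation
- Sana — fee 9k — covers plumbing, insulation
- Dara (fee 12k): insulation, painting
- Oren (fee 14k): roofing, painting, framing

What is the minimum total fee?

The greedy cost-per-new-task heuristic would pick Quinn, Oren, and Sana for 31, but a cheaper cover exists.
Choose Sana and Oren: together they cover plumbing, roofing, insulation, painting, framing — every task.
Total fee: 9 + 14 = 23.
No cover costs less than 23.

23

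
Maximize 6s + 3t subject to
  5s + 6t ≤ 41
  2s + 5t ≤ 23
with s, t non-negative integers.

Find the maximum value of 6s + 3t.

48

(s,t)=(8,0) is feasible, giving 48.
(s,t)=(7,1) is feasible, giving 45.
(s,t)=(7,0) is feasible, giving 42.
No feasible integer point exceeds 48.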